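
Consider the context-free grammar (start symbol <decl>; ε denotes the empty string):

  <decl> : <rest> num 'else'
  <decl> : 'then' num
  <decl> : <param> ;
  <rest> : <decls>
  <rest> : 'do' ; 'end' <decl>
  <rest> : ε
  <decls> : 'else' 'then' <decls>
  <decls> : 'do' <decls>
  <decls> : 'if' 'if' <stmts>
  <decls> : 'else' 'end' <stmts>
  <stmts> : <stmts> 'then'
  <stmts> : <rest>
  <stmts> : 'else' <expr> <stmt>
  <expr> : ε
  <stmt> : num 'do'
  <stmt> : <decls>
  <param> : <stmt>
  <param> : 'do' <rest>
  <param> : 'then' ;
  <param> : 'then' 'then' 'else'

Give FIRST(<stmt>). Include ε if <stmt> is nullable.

{ 'do', 'else', 'if', num }

<stmt> : num 'do' contributes {num}.
From <stmt> : <decls>: add FIRST(<decls>) = { 'do', 'else', 'if' }.
Union: FIRST(<stmt>) = { 'do', 'else', 'if', num }.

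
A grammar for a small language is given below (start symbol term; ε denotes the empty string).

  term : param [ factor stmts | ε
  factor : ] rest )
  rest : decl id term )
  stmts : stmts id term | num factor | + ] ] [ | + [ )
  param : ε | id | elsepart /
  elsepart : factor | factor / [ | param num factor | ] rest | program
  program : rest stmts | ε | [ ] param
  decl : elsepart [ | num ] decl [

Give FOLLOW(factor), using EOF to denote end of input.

{ EOF, ), +, /, [, id, num }

In term : param [ factor stmts: add FIRST(stmts) = { +, num }.
In stmts : num factor: factor is at the end, add FOLLOW(stmts) = { EOF, ), /, [, id }.
In elsepart : factor: factor is at the end, add FOLLOW(elsepart) = { /, [ }.
In elsepart : factor / [: add FIRST(/ [) = { / }.
In elsepart : param num factor: factor is at the end, add FOLLOW(elsepart) = { /, [ }.
Union: FOLLOW(factor) = { EOF, ), +, /, [, id, num }.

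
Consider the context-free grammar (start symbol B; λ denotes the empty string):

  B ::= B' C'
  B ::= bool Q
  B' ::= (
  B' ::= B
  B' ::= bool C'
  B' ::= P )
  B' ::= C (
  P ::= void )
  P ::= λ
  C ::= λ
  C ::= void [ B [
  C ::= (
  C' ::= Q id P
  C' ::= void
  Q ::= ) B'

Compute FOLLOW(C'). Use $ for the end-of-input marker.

In B ::= B' C': C' is at the end, add FOLLOW(B) = { $, ), [, id, void }.
In B' ::= bool C': C' is at the end, add FOLLOW(B') = { $, ), [, id, void }.
Union: FOLLOW(C') = { $, ), [, id, void }.

{ $, ), [, id, void }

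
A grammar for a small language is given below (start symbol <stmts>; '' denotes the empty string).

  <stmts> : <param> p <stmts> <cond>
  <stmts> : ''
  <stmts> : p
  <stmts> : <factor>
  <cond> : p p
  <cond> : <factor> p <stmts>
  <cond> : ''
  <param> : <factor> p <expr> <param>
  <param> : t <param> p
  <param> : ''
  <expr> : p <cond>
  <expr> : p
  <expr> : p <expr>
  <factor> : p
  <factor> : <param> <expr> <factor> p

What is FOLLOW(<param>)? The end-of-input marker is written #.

In <stmts> : <param> p <stmts> <cond>: add FIRST(p <stmts> <cond>) = { p }.
In <param> : <factor> p <expr> <param>: <param> is at the end, add FOLLOW(<param>) = { p }.
In <param> : t <param> p: add FIRST(p) = { p }.
In <factor> : <param> <expr> <factor> p: add FIRST(<expr> <factor> p) = { p }.
Union: FOLLOW(<param>) = { p }.

{ p }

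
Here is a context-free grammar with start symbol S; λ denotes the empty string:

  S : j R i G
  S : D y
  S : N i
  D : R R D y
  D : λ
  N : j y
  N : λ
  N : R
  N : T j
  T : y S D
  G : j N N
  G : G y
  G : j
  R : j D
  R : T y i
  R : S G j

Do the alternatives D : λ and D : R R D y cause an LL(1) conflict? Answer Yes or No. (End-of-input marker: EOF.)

Yes

FIRST(λ) = { λ } and FIRST(R R D y) = { i, j, y }.
The first alternative is nullable and FOLLOW(D) = { EOF, i, j, y } shares i with FIRST of the second — conflict.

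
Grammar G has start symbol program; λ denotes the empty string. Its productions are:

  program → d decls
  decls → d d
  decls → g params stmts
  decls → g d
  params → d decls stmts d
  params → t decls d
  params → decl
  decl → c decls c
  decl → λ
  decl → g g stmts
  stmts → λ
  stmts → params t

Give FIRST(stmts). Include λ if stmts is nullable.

{ c, d, g, t, λ }

stmts → λ contributes λ.
From stmts → params t: params nullable, take FIRST(params) ∪ {t} = { c, d, g, t }.
Union: FIRST(stmts) = { c, d, g, t, λ }.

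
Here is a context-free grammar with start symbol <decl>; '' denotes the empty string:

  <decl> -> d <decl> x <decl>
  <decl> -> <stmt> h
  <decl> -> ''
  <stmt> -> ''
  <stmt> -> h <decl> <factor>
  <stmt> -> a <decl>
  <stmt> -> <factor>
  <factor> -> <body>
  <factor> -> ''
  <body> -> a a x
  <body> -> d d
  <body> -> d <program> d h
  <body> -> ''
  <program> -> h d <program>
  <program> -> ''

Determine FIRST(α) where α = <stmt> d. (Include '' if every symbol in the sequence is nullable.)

Add FIRST(<stmt>)\{''} = { a, d, h }; <stmt> is nullable, continue.
d is a terminal; add {d} and stop.

{ a, d, h }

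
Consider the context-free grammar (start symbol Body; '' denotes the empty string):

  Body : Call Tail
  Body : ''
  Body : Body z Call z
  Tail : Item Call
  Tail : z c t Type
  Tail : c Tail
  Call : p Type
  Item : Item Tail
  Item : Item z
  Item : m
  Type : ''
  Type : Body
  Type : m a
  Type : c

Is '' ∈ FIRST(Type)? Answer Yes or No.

Type has an ''-production, so Type ⇒ ''.

Yes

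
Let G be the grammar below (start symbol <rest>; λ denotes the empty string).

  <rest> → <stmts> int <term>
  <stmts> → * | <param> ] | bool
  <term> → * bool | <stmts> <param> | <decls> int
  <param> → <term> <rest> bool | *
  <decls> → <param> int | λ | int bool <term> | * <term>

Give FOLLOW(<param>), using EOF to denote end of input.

In <stmts> → <param> ]: add FIRST(]) = { ] }.
In <term> → <stmts> <param>: <param> is at the end, add FOLLOW(<term>) = { EOF, *, bool, int }.
In <decls> → <param> int: add FIRST(int) = { int }.
Union: FOLLOW(<param>) = { EOF, *, ], bool, int }.

{ EOF, *, ], bool, int }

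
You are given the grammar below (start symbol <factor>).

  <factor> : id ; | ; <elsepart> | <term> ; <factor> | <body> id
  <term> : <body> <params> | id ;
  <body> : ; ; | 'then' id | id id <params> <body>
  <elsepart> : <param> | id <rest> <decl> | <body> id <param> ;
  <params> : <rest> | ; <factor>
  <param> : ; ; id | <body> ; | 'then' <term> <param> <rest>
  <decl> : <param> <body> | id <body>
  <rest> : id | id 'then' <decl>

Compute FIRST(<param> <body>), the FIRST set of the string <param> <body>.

Add FIRST(<param>) = { 'then', ;, id }; <param> is not nullable, stop.

{ 'then', ;, id }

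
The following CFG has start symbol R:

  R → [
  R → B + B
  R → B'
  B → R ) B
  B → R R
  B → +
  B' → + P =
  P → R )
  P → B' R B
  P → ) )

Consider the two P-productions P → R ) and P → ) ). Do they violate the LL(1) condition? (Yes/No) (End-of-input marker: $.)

FIRST(R )) = { +, [ } and FIRST() )) = { ) }.
The FIRST sets are disjoint and neither alternative is nullable — no conflict.

No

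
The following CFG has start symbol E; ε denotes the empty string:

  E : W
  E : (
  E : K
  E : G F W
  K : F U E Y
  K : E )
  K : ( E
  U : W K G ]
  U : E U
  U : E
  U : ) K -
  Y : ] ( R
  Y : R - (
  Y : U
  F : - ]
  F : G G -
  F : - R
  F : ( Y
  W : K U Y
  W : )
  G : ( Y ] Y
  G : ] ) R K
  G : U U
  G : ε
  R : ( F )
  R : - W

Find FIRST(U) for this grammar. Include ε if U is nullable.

From U : W K G ]: add FIRST(W) = { (, ), -, ] }.
From U : E U: add FIRST(E) = { (, ), -, ] }.
From U : E: add FIRST(E) = { (, ), -, ] }.
U : ) K - contributes {)}.
Union: FIRST(U) = { (, ), -, ] }.

{ (, ), -, ] }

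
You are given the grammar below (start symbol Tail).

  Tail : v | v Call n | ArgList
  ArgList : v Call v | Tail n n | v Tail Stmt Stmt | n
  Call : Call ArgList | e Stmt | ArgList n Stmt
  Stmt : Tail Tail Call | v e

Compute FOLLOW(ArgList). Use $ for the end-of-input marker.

{ $, e, n, v }

In Tail : ArgList: ArgList is at the end, add FOLLOW(Tail) = { $, e, n, v }.
In Call : Call ArgList: ArgList is at the end, add FOLLOW(Call) = { $, e, n, v }.
In Call : ArgList n Stmt: add FIRST(n Stmt) = { n }.
Union: FOLLOW(ArgList) = { $, e, n, v }.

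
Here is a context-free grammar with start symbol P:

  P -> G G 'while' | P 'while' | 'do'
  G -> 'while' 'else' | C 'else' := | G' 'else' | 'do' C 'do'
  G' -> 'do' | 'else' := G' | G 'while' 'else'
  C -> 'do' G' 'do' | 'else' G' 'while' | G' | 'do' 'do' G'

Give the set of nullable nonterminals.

{ } (none)

No nonterminal has an empty production or an RHS whose symbols are all nullable.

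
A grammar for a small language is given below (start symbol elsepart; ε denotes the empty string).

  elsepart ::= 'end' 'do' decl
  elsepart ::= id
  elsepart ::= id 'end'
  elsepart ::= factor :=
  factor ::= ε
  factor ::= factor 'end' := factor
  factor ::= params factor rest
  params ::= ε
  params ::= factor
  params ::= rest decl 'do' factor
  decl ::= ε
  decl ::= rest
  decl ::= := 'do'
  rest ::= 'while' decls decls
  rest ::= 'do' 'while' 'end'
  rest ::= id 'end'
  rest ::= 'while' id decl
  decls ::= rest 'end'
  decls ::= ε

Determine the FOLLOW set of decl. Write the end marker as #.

{ #, 'do', 'end', 'while', :=, id }

In elsepart ::= 'end' 'do' decl: decl is at the end, add FOLLOW(elsepart) = { # }.
In params ::= rest decl 'do' factor: add FIRST('do' factor) = { 'do' }.
In rest ::= 'while' id decl: decl is at the end, add FOLLOW(rest) = { #, 'do', 'end', 'while', :=, id }.
Union: FOLLOW(decl) = { #, 'do', 'end', 'while', :=, id }.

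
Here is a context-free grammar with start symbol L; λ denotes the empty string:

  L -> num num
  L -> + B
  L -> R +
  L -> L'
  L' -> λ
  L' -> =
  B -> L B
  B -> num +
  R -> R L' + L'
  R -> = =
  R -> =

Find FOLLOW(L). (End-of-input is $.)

L is the start symbol, so $ ∈ FOLLOW(L).
In B -> L B: add FIRST(B) = { +, =, num }.
Union: FOLLOW(L) = { $, +, =, num }.

{ $, +, =, num }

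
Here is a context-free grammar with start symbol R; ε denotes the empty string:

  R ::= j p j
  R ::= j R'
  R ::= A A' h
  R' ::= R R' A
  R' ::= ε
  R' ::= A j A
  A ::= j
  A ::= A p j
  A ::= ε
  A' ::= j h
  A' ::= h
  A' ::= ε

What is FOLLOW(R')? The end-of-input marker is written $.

In R ::= j R': R' is at the end, add FOLLOW(R) = { $, h, j, p }.
In R' ::= R R' A: add FIRST(A)\{ε} = { j, p }.
  Since A is nullable, also add FOLLOW(R') = { $, h, j, p }.
Union: FOLLOW(R') = { $, h, j, p }.

{ $, h, j, p }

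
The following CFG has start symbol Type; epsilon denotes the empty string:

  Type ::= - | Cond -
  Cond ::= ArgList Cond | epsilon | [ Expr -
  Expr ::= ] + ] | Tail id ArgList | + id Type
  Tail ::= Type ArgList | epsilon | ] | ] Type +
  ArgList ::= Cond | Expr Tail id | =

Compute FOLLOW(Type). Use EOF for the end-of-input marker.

{ EOF, +, -, =, [, ], id }

Type is the start symbol, so EOF ∈ FOLLOW(Type).
In Expr ::= + id Type: Type is at the end, add FOLLOW(Expr) = { +, -, =, [, ], id }.
In Tail ::= Type ArgList: add FIRST(ArgList)\{epsilon} = { +, -, =, [, ], id }.
  Since ArgList is nullable, also add FOLLOW(Tail) = { id }.
In Tail ::= ] Type +: add FIRST(+) = { + }.
Union: FOLLOW(Type) = { EOF, +, -, =, [, ], id }.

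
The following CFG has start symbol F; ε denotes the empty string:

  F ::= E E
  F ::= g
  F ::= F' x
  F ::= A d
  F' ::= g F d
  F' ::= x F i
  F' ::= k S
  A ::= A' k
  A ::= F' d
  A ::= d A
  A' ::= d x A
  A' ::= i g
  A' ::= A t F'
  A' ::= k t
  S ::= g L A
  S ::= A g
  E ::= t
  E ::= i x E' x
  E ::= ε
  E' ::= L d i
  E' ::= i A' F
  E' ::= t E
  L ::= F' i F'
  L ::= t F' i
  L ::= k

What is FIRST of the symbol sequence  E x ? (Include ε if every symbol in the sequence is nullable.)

{ i, t, x }

Add FIRST(E)\{ε} = { i, t }; E is nullable, continue.
x is a terminal; add {x} and stop.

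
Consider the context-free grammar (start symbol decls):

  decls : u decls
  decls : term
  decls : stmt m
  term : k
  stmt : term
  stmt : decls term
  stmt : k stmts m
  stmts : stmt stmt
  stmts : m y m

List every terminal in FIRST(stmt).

From stmt : term: add FIRST(term) = { k }.
From stmt : decls term: add FIRST(decls) = { k, u }.
stmt : k stmts m contributes {k}.
Union: FIRST(stmt) = { k, u }.

{ k, u }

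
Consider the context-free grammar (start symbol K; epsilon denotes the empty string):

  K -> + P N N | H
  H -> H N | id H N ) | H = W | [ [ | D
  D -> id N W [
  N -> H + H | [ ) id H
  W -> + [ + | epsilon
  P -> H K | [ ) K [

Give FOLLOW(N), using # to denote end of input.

In K -> + P N N: add FIRST(N) = { [, id }.
In K -> + P N N: N is at the end, add FOLLOW(K) = { #, [, id }.
In H -> H N: N is at the end, add FOLLOW(H) = { #, ), +, =, [, id }.
In H -> id H N ): add FIRST()) = { ) }.
In D -> id N W [: add FIRST(W [) = { +, [ }.
Union: FOLLOW(N) = { #, ), +, =, [, id }.

{ #, ), +, =, [, id }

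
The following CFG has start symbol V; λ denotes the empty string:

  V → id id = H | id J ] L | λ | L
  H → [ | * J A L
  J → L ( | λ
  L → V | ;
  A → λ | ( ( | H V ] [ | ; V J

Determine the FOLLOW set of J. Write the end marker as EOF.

{ EOF, (, *, ;, [, ], id }

In V → id J ] L: add FIRST(] L) = { ] }.
In H → * J A L: add FIRST(A L)\{λ} = { (, *, ;, [, id }.
  Since A L is nullable, also add FOLLOW(H) = { EOF, (, ;, ], id }.
In A → ; V J: J is at the end, add FOLLOW(A) = { EOF, (, ;, ], id }.
Union: FOLLOW(J) = { EOF, (, *, ;, [, ], id }.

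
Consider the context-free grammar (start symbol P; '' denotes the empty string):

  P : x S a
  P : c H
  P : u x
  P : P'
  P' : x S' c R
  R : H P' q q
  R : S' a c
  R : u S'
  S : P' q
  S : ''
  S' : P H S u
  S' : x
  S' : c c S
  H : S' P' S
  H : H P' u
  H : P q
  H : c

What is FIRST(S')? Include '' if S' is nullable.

{ c, u, x }

From S' : P H S u: add FIRST(P) = { c, u, x }.
S' : x contributes {x}.
S' : c c S contributes {c}.
Union: FIRST(S') = { c, u, x }.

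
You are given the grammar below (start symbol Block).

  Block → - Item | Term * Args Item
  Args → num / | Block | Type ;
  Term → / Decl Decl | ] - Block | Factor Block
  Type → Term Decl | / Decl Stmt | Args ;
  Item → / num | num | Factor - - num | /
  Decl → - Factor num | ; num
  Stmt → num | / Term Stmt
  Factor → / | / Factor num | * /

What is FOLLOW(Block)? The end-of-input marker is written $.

Block is the start symbol, so $ ∈ FOLLOW(Block).
In Args → Block: Block is at the end, add FOLLOW(Args) = { *, /, ;, num }.
In Term → ] - Block: Block is at the end, add FOLLOW(Term) = { *, -, /, ;, num }.
In Term → Factor Block: Block is at the end, add FOLLOW(Term) = { *, -, /, ;, num }.
Union: FOLLOW(Block) = { $, *, -, /, ;, num }.

{ $, *, -, /, ;, num }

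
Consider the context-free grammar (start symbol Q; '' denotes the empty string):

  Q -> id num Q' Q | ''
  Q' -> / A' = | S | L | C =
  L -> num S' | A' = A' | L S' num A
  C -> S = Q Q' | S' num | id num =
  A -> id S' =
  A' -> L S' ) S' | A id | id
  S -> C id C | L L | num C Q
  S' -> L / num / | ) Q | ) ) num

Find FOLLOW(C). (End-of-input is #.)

In Q' -> C =: add FIRST(=) = { = }.
In S -> C id C: add FIRST(id C) = { id }.
In S -> C id C: C is at the end, add FOLLOW(S) = { #, ), /, =, id, num }.
In S -> num C Q: add FIRST(Q)\{''} = { id }.
  Since Q is nullable, also add FOLLOW(S) = { #, ), /, =, id, num }.
Union: FOLLOW(C) = { #, ), /, =, id, num }.

{ #, ), /, =, id, num }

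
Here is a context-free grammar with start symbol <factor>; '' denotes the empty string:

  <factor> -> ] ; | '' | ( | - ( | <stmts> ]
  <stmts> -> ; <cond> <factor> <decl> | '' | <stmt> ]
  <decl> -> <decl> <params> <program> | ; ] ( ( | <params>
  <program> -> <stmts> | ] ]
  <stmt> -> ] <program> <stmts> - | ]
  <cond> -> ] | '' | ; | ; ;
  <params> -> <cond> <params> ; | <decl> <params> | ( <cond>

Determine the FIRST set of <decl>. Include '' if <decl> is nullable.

From <decl> -> <decl> <params> <program>: add FIRST(<decl>) = { (, ;, ] }.
<decl> -> ; ] ( ( contributes {;}.
From <decl> -> <params>: add FIRST(<params>) = { (, ;, ] }.
Union: FIRST(<decl>) = { (, ;, ] }.

{ (, ;, ] }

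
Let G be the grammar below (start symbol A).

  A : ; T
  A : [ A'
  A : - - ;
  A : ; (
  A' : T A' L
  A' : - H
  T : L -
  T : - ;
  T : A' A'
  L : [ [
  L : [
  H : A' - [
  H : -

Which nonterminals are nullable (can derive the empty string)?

{ } (none)

No nonterminal has an empty production or an RHS whose symbols are all nullable.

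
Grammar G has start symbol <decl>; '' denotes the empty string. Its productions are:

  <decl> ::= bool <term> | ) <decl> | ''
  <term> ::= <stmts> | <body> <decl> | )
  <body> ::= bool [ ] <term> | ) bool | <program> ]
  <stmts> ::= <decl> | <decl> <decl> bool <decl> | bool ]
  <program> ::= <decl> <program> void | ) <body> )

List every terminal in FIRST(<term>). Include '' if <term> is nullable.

{ ), bool, '' }

From <term> ::= <stmts>: add FIRST(<stmts>) = { ), bool, '' } (including '' since <stmts> is nullable).
From <term> ::= <body> <decl>: add FIRST(<body>) = { ), bool }.
<term> ::= ) contributes {)}.
Union: FIRST(<term>) = { ), bool, '' }.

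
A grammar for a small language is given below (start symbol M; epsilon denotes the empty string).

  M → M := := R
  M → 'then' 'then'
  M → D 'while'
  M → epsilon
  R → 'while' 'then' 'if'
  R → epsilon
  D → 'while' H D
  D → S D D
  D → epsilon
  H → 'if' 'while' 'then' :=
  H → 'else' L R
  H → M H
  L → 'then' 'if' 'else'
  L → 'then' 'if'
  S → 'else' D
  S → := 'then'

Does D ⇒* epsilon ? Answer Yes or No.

D has an epsilon-production, so D ⇒ epsilon.

Yes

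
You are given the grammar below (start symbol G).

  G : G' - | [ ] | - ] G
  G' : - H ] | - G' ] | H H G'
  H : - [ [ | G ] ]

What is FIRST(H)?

H : - [ [ contributes {-}.
From H : G ] ]: add FIRST(G) = { -, [ }.
Union: FIRST(H) = { -, [ }.

{ -, [ }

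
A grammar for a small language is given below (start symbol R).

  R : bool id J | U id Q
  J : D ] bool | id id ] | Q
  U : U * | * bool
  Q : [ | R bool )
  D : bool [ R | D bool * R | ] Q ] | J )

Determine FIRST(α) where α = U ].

{ * }

Add FIRST(U) = { * }; U is not nullable, stop.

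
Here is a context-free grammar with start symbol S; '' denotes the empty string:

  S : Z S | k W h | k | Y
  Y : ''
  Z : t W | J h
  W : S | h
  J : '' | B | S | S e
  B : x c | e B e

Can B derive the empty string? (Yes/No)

No

Nullable nonterminals: J, S, W, Y.
No production of B has an RHS whose symbols are all nullable, so B is not nullable.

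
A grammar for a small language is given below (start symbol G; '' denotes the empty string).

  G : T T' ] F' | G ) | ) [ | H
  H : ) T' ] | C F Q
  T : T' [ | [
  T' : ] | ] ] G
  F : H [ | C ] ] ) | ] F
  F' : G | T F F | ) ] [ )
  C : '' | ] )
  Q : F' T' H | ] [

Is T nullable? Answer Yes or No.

No

Nullable nonterminals: C.
No production of T has an RHS whose symbols are all nullable, so T is not nullable.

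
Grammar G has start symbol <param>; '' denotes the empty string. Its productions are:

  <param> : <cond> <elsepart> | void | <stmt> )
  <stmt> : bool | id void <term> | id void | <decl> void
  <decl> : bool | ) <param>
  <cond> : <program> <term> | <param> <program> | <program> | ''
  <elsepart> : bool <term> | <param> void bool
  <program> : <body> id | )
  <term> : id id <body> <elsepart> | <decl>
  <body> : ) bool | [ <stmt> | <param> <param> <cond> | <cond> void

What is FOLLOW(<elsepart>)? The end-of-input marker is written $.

In <param> : <cond> <elsepart>: <elsepart> is at the end, add FOLLOW(<param>) = { $, ), [, bool, id, void }.
In <term> : id id <body> <elsepart>: <elsepart> is at the end, add FOLLOW(<term>) = { $, ), [, bool, id, void }.
Union: FOLLOW(<elsepart>) = { $, ), [, bool, id, void }.

{ $, ), [, bool, id, void }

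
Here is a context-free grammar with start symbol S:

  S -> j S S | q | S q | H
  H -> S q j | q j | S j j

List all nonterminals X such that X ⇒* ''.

{ } (none)

No nonterminal has an empty production or an RHS whose symbols are all nullable.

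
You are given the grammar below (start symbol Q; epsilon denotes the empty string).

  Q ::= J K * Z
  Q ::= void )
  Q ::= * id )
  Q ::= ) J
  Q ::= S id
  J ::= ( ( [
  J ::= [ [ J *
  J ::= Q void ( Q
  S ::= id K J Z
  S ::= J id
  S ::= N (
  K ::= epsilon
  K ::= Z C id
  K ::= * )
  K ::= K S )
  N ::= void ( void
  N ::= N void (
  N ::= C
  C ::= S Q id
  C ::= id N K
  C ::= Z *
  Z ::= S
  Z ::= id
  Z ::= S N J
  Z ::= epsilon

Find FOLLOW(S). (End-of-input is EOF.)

In Q ::= S id: add FIRST(id) = { id }.
In K ::= K S ): add FIRST()) = { ) }.
In C ::= S Q id: add FIRST(Q id) = { (, ), *, [, id, void }.
In Z ::= S: S is at the end, add FOLLOW(Z) = { EOF, (, ), *, [, id, void }.
In Z ::= S N J: add FIRST(N J) = { (, ), *, [, id, void }.
Union: FOLLOW(S) = { EOF, (, ), *, [, id, void }.

{ EOF, (, ), *, [, id, void }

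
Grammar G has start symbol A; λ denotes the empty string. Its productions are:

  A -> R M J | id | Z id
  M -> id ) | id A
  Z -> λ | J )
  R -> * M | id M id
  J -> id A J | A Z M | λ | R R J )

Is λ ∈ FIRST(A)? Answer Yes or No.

Nullable nonterminals: J, Z.
No production of A has an RHS whose symbols are all nullable, so A is not nullable.

No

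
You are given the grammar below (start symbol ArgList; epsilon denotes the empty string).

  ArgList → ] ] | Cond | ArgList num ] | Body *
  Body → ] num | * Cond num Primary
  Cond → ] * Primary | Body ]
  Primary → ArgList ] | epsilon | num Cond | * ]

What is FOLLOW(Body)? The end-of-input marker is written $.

In ArgList → Body *: add FIRST(*) = { * }.
In Cond → Body ]: add FIRST(]) = { ] }.
Union: FOLLOW(Body) = { *, ] }.

{ *, ] }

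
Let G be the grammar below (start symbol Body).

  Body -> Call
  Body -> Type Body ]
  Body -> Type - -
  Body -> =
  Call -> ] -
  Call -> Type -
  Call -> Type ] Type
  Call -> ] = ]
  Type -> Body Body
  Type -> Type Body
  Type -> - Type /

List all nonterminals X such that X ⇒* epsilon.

{ } (none)

No nonterminal has an empty production or an RHS whose symbols are all nullable.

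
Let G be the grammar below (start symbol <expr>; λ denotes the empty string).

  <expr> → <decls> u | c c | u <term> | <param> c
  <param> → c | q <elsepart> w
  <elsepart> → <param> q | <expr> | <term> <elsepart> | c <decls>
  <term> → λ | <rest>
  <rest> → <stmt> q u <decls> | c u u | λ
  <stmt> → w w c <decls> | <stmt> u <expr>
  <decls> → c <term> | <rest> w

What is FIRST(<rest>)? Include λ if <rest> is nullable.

From <rest> → <stmt> q u <decls>: add FIRST(<stmt>) = { w }.
<rest> → c u u contributes {c}.
<rest> → λ contributes λ.
Union: FIRST(<rest>) = { c, w, λ }.

{ c, w, λ }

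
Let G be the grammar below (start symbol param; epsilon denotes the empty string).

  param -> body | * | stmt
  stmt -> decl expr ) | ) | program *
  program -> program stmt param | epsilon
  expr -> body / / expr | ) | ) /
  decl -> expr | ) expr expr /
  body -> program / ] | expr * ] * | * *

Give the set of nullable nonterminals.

{ program }

Directly nullable (have an epsilon-production): program.
No other nonterminal has a production whose RHS symbols are all nullable.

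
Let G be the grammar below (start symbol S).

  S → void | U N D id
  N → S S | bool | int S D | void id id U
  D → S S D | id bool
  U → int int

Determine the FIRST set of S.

S → void contributes {void}.
From S → U N D id: add FIRST(U) = { int }.
Union: FIRST(S) = { int, void }.

{ int, void }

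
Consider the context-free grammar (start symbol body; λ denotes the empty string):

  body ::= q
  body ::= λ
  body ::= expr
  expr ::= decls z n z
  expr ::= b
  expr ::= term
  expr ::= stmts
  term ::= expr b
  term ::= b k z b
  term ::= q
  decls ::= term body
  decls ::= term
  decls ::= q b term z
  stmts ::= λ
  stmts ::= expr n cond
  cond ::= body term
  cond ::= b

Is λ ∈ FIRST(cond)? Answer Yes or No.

No

Nullable nonterminals: body, expr, stmts.
No production of cond has an RHS whose symbols are all nullable, so cond is not nullable.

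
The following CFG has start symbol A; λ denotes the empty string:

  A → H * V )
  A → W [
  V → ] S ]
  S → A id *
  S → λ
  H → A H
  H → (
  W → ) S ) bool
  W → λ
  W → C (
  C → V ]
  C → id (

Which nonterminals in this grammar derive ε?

Directly nullable (have an λ-production): S, W.
No other nonterminal has a production whose RHS symbols are all nullable.

{ S, W }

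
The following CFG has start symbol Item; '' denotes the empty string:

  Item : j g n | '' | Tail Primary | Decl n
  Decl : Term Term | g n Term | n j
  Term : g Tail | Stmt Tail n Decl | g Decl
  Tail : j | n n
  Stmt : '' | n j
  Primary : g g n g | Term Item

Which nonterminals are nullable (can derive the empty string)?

Directly nullable (have an ''-production): Item, Stmt.
No other nonterminal has a production whose RHS symbols are all nullable.

{ Item, Stmt }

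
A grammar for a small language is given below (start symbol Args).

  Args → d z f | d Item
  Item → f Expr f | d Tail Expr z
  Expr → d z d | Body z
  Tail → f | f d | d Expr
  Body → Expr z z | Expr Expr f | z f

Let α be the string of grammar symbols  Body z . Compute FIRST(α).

Add FIRST(Body) = { d, z }; Body is not nullable, stop.

{ d, z }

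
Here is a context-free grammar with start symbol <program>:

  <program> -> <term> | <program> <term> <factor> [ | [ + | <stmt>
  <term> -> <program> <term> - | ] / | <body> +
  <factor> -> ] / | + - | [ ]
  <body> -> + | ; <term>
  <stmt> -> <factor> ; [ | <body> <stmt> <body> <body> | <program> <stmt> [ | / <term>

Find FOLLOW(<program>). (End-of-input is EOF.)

{ EOF, +, /, ;, [, ] }

<program> is the start symbol, so EOF ∈ FOLLOW(<program>).
In <program> -> <program> <term> <factor> [: add FIRST(<term> <factor> [) = { +, /, ;, [, ] }.
In <term> -> <program> <term> -: add FIRST(<term> -) = { +, /, ;, [, ] }.
In <stmt> -> <program> <stmt> [: add FIRST(<stmt> [) = { +, /, ;, [, ] }.
Union: FOLLOW(<program>) = { EOF, +, /, ;, [, ] }.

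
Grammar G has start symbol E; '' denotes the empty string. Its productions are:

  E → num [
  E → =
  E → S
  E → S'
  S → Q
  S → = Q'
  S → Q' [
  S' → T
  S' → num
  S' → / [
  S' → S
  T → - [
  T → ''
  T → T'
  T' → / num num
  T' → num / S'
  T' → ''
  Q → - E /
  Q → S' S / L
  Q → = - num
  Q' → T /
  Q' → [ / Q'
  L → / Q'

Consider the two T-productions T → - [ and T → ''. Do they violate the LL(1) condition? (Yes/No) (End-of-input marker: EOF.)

FIRST(- [) = { - } and FIRST('') = { '' }.
The second alternative is nullable and FOLLOW(T) = { EOF, -, /, =, [, num } shares - with FIRST of the first — conflict.

Yes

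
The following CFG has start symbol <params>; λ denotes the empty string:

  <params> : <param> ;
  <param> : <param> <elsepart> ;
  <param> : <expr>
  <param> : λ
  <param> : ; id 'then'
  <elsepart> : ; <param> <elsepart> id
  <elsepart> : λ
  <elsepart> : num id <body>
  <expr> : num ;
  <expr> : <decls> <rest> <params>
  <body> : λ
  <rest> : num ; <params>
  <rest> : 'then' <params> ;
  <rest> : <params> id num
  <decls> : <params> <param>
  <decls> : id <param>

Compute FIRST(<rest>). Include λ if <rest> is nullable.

{ 'then', ;, id, num }

<rest> : num ; <params> contributes {num}.
<rest> : 'then' <params> ; contributes {'then'}.
From <rest> : <params> id num: add FIRST(<params>) = { ;, id, num }.
Union: FIRST(<rest>) = { 'then', ;, id, num }.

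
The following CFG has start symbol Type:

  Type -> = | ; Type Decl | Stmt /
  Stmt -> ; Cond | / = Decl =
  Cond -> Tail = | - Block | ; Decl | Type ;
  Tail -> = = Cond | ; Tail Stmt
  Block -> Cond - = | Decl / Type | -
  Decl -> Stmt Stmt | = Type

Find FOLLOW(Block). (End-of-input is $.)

{ $, -, /, ;, = }

In Cond -> - Block: Block is at the end, add FOLLOW(Cond) = { $, -, /, ;, = }.
Union: FOLLOW(Block) = { $, -, /, ;, = }.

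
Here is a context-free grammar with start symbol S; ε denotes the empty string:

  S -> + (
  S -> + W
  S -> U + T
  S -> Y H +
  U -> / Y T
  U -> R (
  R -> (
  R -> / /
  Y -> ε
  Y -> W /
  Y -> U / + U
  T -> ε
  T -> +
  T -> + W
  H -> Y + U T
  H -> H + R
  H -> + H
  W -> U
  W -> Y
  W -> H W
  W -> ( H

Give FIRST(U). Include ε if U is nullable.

{ (, / }

U -> / Y T contributes {/}.
From U -> R (: add FIRST(R) = { (, / }.
Union: FIRST(U) = { (, / }.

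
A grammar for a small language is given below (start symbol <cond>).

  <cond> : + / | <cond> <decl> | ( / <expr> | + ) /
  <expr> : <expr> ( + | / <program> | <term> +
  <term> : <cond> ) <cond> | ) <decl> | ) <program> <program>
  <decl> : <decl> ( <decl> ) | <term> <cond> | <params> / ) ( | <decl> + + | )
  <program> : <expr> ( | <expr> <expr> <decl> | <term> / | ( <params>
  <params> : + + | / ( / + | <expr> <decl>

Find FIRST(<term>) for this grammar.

From <term> : <cond> ) <cond>: add FIRST(<cond>) = { (, + }.
<term> : ) <decl> contributes {)}.
<term> : ) <program> <program> contributes {)}.
Union: FIRST(<term>) = { (, ), + }.

{ (, ), + }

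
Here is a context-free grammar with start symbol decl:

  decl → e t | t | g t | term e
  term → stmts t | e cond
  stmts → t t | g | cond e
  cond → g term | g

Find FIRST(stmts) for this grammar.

stmts → t t contributes {t}.
stmts → g contributes {g}.
From stmts → cond e: add FIRST(cond) = { g }.
Union: FIRST(stmts) = { g, t }.

{ g, t }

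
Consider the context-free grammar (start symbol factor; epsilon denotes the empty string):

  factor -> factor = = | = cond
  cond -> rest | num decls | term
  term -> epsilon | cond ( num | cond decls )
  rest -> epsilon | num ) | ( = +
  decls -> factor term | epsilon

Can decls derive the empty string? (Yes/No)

Yes

decls has an epsilon-production, so decls ⇒ epsilon.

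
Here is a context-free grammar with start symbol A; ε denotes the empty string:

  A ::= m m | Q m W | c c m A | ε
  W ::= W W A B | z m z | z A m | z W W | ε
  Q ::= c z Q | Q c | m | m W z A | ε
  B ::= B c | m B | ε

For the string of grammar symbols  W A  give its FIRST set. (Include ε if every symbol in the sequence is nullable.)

{ c, m, z, ε }

Add FIRST(W)\{ε} = { c, m, z }; W is nullable, continue.
Add FIRST(A)\{ε} = { c, m }; A is nullable, continue.
Every symbol is nullable, so include ε.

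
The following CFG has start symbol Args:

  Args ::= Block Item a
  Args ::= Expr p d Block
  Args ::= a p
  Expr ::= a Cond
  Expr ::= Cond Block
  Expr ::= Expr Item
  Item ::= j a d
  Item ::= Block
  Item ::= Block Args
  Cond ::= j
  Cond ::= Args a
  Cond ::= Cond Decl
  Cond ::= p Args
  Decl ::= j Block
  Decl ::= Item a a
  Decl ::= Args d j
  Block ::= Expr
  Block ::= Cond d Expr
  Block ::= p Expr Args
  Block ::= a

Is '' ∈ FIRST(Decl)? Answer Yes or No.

No nonterminal in this grammar is nullable.
No production of Decl has an RHS whose symbols are all nullable, so Decl is not nullable.

No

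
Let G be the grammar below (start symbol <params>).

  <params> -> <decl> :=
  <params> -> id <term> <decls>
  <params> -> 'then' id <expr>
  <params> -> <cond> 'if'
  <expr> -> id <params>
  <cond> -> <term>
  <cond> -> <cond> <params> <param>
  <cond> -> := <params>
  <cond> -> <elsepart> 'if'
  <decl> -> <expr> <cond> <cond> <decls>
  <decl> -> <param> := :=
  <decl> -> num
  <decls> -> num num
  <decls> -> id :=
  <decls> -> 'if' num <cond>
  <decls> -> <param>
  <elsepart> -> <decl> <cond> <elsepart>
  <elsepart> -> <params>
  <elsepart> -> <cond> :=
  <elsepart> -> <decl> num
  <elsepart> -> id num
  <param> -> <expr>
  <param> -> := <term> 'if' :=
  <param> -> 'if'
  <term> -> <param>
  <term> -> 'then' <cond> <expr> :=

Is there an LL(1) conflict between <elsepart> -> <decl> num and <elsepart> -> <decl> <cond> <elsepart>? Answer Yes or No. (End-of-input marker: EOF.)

FIRST(<decl> num) = { 'if', :=, id, num } and FIRST(<decl> <cond> <elsepart>) = { 'if', :=, id, num }.
Both contain 'if', so the two alternatives are not disjoint — LL(1) conflict.

Yes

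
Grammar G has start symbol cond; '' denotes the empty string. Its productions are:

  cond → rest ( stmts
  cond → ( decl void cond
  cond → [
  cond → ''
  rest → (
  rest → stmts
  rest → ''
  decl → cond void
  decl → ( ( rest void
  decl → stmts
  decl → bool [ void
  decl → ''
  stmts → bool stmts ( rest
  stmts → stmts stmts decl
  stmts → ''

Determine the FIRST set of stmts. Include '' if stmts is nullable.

{ (, [, bool, void, '' }

stmts → bool stmts ( rest contributes {bool}.
From stmts → stmts stmts decl: stmts, stmts, decl nullable, take FIRST(stmts) ∪ FIRST(stmts) ∪ FIRST(decl) = { (, [, bool, void }; also '' since the whole RHS is nullable.
stmts → '' contributes ''.
Union: FIRST(stmts) = { (, [, bool, void, '' }.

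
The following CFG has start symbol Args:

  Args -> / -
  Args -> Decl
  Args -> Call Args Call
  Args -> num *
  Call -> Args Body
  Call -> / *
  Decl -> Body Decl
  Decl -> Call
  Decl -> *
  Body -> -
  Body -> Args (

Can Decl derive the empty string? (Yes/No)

No nonterminal in this grammar is nullable.
No production of Decl has an RHS whose symbols are all nullable, so Decl is not nullable.

No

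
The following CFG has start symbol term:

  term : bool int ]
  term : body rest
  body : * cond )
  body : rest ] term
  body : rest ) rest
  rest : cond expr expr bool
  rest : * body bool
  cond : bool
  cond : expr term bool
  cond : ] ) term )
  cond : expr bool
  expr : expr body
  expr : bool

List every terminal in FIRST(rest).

{ *, ], bool }

From rest : cond expr expr bool: add FIRST(cond) = { ], bool }.
rest : * body bool contributes {*}.
Union: FIRST(rest) = { *, ], bool }.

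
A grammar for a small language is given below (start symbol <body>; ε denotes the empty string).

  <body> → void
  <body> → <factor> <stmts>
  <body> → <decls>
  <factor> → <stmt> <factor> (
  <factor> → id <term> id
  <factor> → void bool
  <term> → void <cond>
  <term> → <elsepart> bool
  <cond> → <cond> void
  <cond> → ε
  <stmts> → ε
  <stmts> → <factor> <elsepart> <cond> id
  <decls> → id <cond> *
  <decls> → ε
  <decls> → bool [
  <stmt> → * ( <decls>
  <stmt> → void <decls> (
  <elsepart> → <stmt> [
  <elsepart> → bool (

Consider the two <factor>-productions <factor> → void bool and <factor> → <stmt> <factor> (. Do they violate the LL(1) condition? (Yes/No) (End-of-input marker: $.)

FIRST(void bool) = { void } and FIRST(<stmt> <factor> () = { *, void }.
Both contain void, so the two alternatives are not disjoint — LL(1) conflict.

Yes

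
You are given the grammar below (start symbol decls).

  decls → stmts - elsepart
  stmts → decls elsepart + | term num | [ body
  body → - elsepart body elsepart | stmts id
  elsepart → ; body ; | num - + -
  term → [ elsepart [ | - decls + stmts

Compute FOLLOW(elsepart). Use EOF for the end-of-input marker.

{ EOF, +, -, ;, [, id, num }

In decls → stmts - elsepart: elsepart is at the end, add FOLLOW(decls) = { EOF, +, ;, num }.
In stmts → decls elsepart +: add FIRST(+) = { + }.
In body → - elsepart body elsepart: add FIRST(body elsepart) = { -, [ }.
In body → - elsepart body elsepart: elsepart is at the end, add FOLLOW(body) = { -, ;, id, num }.
In term → [ elsepart [: add FIRST([) = { [ }.
Union: FOLLOW(elsepart) = { EOF, +, -, ;, [, id, num }.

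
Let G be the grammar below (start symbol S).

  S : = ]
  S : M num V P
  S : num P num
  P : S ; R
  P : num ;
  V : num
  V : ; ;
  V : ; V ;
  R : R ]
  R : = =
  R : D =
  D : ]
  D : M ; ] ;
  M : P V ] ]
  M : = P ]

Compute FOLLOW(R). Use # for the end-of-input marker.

In P : S ; R: R is at the end, add FOLLOW(P) = { #, ;, ], num }.
In R : R ]: add FIRST(]) = { ] }.
Union: FOLLOW(R) = { #, ;, ], num }.

{ #, ;, ], num }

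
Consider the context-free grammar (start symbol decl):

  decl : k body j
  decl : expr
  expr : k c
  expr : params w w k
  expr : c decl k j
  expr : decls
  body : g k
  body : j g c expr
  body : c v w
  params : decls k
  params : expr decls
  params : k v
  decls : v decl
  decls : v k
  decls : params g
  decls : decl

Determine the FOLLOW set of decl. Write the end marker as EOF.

{ EOF, c, g, j, k, v, w }

decl is the start symbol, so EOF ∈ FOLLOW(decl).
In expr : c decl k j: add FIRST(k j) = { k }.
In decls : v decl: decl is at the end, add FOLLOW(decls) = { EOF, c, g, j, k, v, w }.
In decls : decl: decl is at the end, add FOLLOW(decls) = { EOF, c, g, j, k, v, w }.
Union: FOLLOW(decl) = { EOF, c, g, j, k, v, w }.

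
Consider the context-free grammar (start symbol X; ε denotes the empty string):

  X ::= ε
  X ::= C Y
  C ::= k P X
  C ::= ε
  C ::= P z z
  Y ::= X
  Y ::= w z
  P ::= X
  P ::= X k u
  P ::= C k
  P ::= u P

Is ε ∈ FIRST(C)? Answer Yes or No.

C has an ε-production, so C ⇒ ε.

Yes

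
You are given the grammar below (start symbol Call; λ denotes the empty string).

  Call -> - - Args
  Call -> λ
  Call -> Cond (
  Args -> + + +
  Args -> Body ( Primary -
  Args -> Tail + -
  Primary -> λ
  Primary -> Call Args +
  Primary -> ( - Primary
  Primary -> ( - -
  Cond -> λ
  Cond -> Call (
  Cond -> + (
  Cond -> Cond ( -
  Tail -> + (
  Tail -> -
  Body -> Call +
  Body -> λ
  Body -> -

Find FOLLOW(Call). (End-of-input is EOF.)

Call is the start symbol, so EOF ∈ FOLLOW(Call).
In Primary -> Call Args +: add FIRST(Args +) = { (, +, - }.
In Cond -> Call (: add FIRST(() = { ( }.
In Body -> Call +: add FIRST(+) = { + }.
Union: FOLLOW(Call) = { EOF, (, +, - }.

{ EOF, (, +, - }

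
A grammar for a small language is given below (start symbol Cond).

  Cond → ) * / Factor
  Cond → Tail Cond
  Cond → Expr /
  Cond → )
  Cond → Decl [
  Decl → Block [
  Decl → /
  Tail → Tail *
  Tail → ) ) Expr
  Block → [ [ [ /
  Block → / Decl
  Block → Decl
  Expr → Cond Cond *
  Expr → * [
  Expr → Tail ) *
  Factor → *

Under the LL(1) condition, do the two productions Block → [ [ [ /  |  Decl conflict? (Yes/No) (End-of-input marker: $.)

FIRST([ [ [ /) = { [ } and FIRST(Decl) = { /, [ }.
Both contain [, so the two alternatives are not disjoint — LL(1) conflict.

Yes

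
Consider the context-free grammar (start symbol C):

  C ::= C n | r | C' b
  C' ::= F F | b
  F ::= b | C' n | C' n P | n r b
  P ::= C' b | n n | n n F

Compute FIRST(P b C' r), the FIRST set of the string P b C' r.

{ b, n }

Add FIRST(P) = { b, n }; P is not nullable, stop.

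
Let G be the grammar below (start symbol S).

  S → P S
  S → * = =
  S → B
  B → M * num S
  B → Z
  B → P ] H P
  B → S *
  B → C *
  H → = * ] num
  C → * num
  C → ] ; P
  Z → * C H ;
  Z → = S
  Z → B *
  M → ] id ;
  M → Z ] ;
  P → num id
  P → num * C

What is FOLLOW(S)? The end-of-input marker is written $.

{ $, *, ] }

S is the start symbol, so $ ∈ FOLLOW(S).
In S → P S: S is at the end, add FOLLOW(S) = { $, *, ] }.
In B → M * num S: S is at the end, add FOLLOW(B) = { $, *, ] }.
In B → S *: add FIRST(*) = { * }.
In Z → = S: S is at the end, add FOLLOW(Z) = { $, *, ] }.
Union: FOLLOW(S) = { $, *, ] }.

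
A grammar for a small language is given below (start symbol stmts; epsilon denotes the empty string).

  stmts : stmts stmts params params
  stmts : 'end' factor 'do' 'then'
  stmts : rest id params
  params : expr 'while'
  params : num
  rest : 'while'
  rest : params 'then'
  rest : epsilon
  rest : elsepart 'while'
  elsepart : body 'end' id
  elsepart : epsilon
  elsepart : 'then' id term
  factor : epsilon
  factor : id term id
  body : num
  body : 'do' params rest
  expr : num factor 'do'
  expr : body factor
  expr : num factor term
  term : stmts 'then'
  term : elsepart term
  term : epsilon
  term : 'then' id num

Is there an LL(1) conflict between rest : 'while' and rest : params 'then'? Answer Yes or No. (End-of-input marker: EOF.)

FIRST('while') = { 'while' } and FIRST(params 'then') = { 'do', num }.
The FIRST sets are disjoint and neither alternative is nullable — no conflict.

No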